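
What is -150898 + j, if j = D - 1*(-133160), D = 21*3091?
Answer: 47173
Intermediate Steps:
D = 64911
j = 198071 (j = 64911 - 1*(-133160) = 64911 + 133160 = 198071)
-150898 + j = -150898 + 198071 = 47173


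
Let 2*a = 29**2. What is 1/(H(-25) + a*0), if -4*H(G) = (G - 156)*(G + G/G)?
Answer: -1/1086 ≈ -0.00092081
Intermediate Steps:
a = 841/2 (a = (1/2)*29**2 = (1/2)*841 = 841/2 ≈ 420.50)
H(G) = -(1 + G)*(-156 + G)/4 (H(G) = -(G - 156)*(G + G/G)/4 = -(-156 + G)*(G + 1)/4 = -(-156 + G)*(1 + G)/4 = -(1 + G)*(-156 + G)/4)
1/(H(-25) + a*0) = 1/((39 - 1/4*(-25)**2 + (155/4)*(-25)) + (841/2)*0) = 1/((39 - 1/4*625 - 3875/4) + 0) = 1/((39 - 625/4 - 3875/4) + 0) = 1/(-1086 + 0) = 1/(-1086) = -1/1086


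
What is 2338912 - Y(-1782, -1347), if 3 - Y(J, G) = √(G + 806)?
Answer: 2338909 + I*√541 ≈ 2.3389e+6 + 23.259*I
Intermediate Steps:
Y(J, G) = 3 - √(806 + G) (Y(J, G) = 3 - √(G + 806) = 3 - √(806 + G))
2338912 - Y(-1782, -1347) = 2338912 - (3 - √(806 - 1347)) = 2338912 - (3 - √(-541)) = 2338912 - (3 - I*√541) = 2338912 + (-3 + I*√541) = 2338909 + I*√541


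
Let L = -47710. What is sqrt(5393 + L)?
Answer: I*sqrt(42317) ≈ 205.71*I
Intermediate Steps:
sqrt(5393 + L) = sqrt(5393 - 47710) = sqrt(-42317) = I*sqrt(42317)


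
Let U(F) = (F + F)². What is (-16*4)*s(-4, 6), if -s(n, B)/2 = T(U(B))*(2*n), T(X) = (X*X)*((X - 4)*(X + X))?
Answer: -856141332480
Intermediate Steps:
U(F) = 4*F² (U(F) = (2*F)² = 4*F²)
T(X) = 2*X³*(-4 + X) (T(X) = X²*((-4 + X)*(2*X)) = X²*(2*X*(-4 + X)) = 2*X³*(-4 + X))
s(n, B) = -512*n*B⁶*(-4 + 4*B²) (s(n, B) = -2*2*(4*B²)³*(-4 + 4*B²)*2*n = -2*2*(64*B⁶)*(-4 + 4*B²)*2*n = -2*128*B⁶*(-4 + 4*B²)*2*n = -512*n*B⁶*(-4 + 4*B²))
(-16*4)*s(-4, 6) = (-16*4)*(2048*(-4)*6⁶*(1 - 1*6²)) = -131072*(-4)*46656*(1 - 1*36) = -131072*(-4)*46656*(1 - 36) = -131072*(-4)*46656*(-35) = -64*13377208320 = -856141332480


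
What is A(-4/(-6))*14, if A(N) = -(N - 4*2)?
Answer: 308/3 ≈ 102.67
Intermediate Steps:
A(N) = 8 - N (A(N) = -(N - 8) = -(-8 + N) = 8 - N)
A(-4/(-6))*14 = (8 - (-4)/(-6))*14 = (8 - (-4)*(-1)/6)*14 = (8 - 1*2/3)*14 = (8 - 2/3)*14 = (22/3)*14 = 308/3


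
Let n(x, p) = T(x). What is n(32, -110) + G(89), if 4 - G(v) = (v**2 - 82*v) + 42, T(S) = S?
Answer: -629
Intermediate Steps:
n(x, p) = x
G(v) = -38 - v**2 + 82*v (G(v) = 4 - ((v**2 - 82*v) + 42) = 4 - (42 + v**2 - 82*v) = 4 + (-42 - v**2 + 82*v) = -38 - v**2 + 82*v)
n(32, -110) + G(89) = 32 + (-38 - 1*89**2 + 82*89) = 32 + (-38 - 1*7921 + 7298) = 32 + (-38 - 7921 + 7298) = 32 - 661 = -629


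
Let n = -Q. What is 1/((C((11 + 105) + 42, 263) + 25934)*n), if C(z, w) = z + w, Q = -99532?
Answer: 1/2623165860 ≈ 3.8122e-10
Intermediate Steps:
C(z, w) = w + z
n = 99532 (n = -1*(-99532) = 99532)
1/((C((11 + 105) + 42, 263) + 25934)*n) = 1/(((263 + ((11 + 105) + 42)) + 25934)*99532) = (1/99532)/((263 + (116 + 42)) + 25934) = (1/99532)/((263 + 158) + 25934) = (1/99532)/(421 + 25934) = (1/99532)/26355 = (1/26355)*(1/99532) = 1/2623165860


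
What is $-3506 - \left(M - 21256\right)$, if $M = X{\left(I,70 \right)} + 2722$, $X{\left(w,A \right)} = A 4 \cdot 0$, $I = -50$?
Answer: $15028$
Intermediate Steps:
$X{\left(w,A \right)} = 0$ ($X{\left(w,A \right)} = 4 A 0 = 0$)
$M = 2722$ ($M = 0 + 2722 = 2722$)
$-3506 - \left(M - 21256\right) = -3506 - \left(2722 - 21256\right) = -3506 - -18534 = -3506 + 18534 = 15028$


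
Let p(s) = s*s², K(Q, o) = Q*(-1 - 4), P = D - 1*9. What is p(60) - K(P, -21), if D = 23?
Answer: 216070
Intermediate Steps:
P = 14 (P = 23 - 1*9 = 23 - 9 = 14)
K(Q, o) = -5*Q (K(Q, o) = Q*(-5) = -5*Q)
p(s) = s³
p(60) - K(P, -21) = 60³ - (-5)*14 = 216000 - 1*(-70) = 216000 + 70 = 216070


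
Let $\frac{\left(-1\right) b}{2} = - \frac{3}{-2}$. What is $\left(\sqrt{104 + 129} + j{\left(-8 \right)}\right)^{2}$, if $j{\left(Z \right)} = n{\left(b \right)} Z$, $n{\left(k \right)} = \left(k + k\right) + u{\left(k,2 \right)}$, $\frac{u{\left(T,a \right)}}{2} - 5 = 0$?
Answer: $\left(32 - \sqrt{233}\right)^{2} \approx 280.08$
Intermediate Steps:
$b = -3$ ($b = - 2 \left(- \frac{3}{-2}\right) = - 2 \left(\left(-3\right) \left(- \frac{1}{2}\right)\right) = \left(-2\right) \frac{3}{2} = -3$)
$u{\left(T,a \right)} = 10$ ($u{\left(T,a \right)} = 10 + 2 \cdot 0 = 10 + 0 = 10$)
$n{\left(k \right)} = 10 + 2 k$ ($n{\left(k \right)} = \left(k + k\right) + 10 = 2 k + 10 = 10 + 2 k$)
$j{\left(Z \right)} = 4 Z$ ($j{\left(Z \right)} = \left(10 + 2 \left(-3\right)\right) Z = \left(10 - 6\right) Z = 4 Z$)
$\left(\sqrt{104 + 129} + j{\left(-8 \right)}\right)^{2} = \left(\sqrt{104 + 129} + 4 \left(-8\right)\right)^{2} = \left(\sqrt{233} - 32\right)^{2} = \left(-32 + \sqrt{233}\right)^{2}$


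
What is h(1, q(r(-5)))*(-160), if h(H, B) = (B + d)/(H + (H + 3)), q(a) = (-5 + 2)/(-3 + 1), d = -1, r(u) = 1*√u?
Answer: -16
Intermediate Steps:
r(u) = √u
q(a) = 3/2 (q(a) = -3/(-2) = -3*(-½) = 3/2)
h(H, B) = (-1 + B)/(3 + 2*H) (h(H, B) = (B - 1)/(H + (H + 3)) = (-1 + B)/(H + (3 + H)) = (-1 + B)/(3 + 2*H))
h(1, q(r(-5)))*(-160) = ((-1 + 3/2)/(3 + 2*1))*(-160) = ((½)/(3 + 2))*(-160) = ((½)/5)*(-160) = ((⅕)*(½))*(-160) = (⅒)*(-160) = -16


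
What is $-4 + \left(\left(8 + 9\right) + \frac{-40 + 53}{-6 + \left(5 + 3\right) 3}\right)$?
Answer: $\frac{247}{18} \approx 13.722$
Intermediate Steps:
$-4 + \left(\left(8 + 9\right) + \frac{-40 + 53}{-6 + \left(5 + 3\right) 3}\right) = -4 + \left(17 + \frac{13}{-6 + 8 \cdot 3}\right) = -4 + \left(17 + \frac{13}{-6 + 24}\right) = -4 + \left(17 + \frac{13}{18}\right) = -4 + \frac{319}{18} = \frac{247}{18}$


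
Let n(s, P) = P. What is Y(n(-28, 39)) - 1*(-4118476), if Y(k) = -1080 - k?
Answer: 4117357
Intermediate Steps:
Y(n(-28, 39)) - 1*(-4118476) = (-1080 - 1*39) - 1*(-4118476) = (-1080 - 39) + 4118476 = -1119 + 4118476 = 4117357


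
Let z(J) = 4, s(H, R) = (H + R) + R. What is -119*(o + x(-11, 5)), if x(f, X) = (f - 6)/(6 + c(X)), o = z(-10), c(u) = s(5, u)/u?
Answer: -2261/9 ≈ -251.22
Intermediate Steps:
s(H, R) = H + 2*R
c(u) = (5 + 2*u)/u
o = 4
x(f, X) = (-6 + f)/(8 + 5/X) (x(f, X) = (f - 6)/(6 + (2 + 5/X)) = (-6 + f)/(8 + 5/X))
-119*(o + x(-11, 5)) = -119*(4 + 5*(-6 - 11)/(5 + 8*5)) = -119*(4 + 5*(-17)/(5 + 40)) = -119*(4 + 5*(-17)/45) = -119*(4 + 5*(1/45)*(-17)) = -119*(4 - 17/9) = -119*19/9 = -2261/9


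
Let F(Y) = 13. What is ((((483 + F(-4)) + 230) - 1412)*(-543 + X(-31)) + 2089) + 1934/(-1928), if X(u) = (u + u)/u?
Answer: 359778293/964 ≈ 3.7321e+5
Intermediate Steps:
X(u) = 2 (X(u) = (2*u)/u = 2)
((((483 + F(-4)) + 230) - 1412)*(-543 + X(-31)) + 2089) + 1934/(-1928) = ((((483 + 13) + 230) - 1412)*(-543 + 2) + 2089) + 1934/(-1928) = (((496 + 230) - 1412)*(-541) + 2089) + 1934*(-1/1928) = ((726 - 1412)*(-541) + 2089) - 967/964 = (-686*(-541) + 2089) - 967/964 = (371126 + 2089) - 967/964 = 373215 - 967/964 = 359778293/964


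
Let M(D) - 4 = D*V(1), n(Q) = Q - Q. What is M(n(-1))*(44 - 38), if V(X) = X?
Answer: 24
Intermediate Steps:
n(Q) = 0
M(D) = 4 + D (M(D) = 4 + D*1 = 4 + D)
M(n(-1))*(44 - 38) = (4 + 0)*(44 - 38) = 4*6 = 24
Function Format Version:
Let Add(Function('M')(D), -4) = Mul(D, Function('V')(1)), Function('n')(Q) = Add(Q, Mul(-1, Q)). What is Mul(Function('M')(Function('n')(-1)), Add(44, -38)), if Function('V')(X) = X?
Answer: 24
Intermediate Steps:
Function('n')(Q) = 0
Function('M')(D) = Add(4, D) (Function('M')(D) = Add(4, Mul(D, 1)) = Add(4, D))
Mul(Function('M')(Function('n')(-1)), Add(44, -38)) = Mul(Add(4, 0), Add(44, -38)) = Mul(4, 6) = 24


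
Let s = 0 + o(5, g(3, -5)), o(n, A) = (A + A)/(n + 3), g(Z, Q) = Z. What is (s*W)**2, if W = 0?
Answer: 0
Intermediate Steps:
o(n, A) = 2*A/(3 + n) (o(n, A) = (2*A)/(3 + n) = 2*A/(3 + n))
s = 3/4 (s = 0 + 2*3/(3 + 5) = 0 + 2*3/8 = 0 + 2*3*(1/8) = 0 + 3/4 = 3/4 ≈ 0.75000)
(s*W)**2 = ((3/4)*0)**2 = 0**2 = 0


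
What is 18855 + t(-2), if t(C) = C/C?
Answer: 18856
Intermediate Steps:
t(C) = 1
18855 + t(-2) = 18855 + 1 = 18856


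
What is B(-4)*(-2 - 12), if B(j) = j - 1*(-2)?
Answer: 28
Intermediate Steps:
B(j) = 2 + j (B(j) = j + 2 = 2 + j)
B(-4)*(-2 - 12) = (2 - 4)*(-2 - 12) = -2*(-14) = 28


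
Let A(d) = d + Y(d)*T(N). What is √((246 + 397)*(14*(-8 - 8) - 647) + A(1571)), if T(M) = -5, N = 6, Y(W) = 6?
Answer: 4*I*√34907 ≈ 747.34*I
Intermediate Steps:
A(d) = -30 + d (A(d) = d + 6*(-5) = d - 30 = -30 + d)
√((246 + 397)*(14*(-8 - 8) - 647) + A(1571)) = √((246 + 397)*(14*(-8 - 8) - 647) + (-30 + 1571)) = √(643*(14*(-16) - 647) + 1541) = √(643*(-224 - 647) + 1541) = √(643*(-871) + 1541) = √(-560053 + 1541) = √(-558512) = 4*I*√34907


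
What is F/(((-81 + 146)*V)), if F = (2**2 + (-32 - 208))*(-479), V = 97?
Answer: 113044/6305 ≈ 17.929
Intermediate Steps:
F = 113044 (F = (4 - 240)*(-479) = -236*(-479) = 113044)
F/(((-81 + 146)*V)) = 113044/(((-81 + 146)*97)) = 113044/((65*97)) = 113044/6305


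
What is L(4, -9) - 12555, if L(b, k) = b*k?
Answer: -12591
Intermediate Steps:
L(4, -9) - 12555 = 4*(-9) - 12555 = -36 - 12555 = -12591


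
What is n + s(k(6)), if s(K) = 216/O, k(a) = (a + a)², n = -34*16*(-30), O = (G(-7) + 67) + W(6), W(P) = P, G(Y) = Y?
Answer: 179556/11 ≈ 16323.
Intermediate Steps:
O = 66 (O = (-7 + 67) + 6 = 60 + 6 = 66)
n = 16320 (n = -544*(-30) = 16320)
k(a) = 4*a² (k(a) = (2*a)² = 4*a²)
s(K) = 36/11 (s(K) = 216/66 = 216*(1/66) = 36/11)
n + s(k(6)) = 16320 + 36/11 = 179556/11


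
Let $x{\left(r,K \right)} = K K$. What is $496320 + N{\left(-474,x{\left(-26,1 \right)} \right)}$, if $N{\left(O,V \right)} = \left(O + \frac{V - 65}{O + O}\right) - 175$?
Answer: $\frac{117474043}{237} \approx 4.9567 \cdot 10^{5}$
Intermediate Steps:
$x{\left(r,K \right)} = K^{2}$
$N{\left(O,V \right)} = -175 + O + \frac{-65 + V}{2 O}$ ($N{\left(O,V \right)} = \left(O + \frac{-65 + V}{2 O}\right) - 175 = -175 + O + \frac{-65 + V}{2 O}$)
$496320 + N{\left(-474,x{\left(-26,1 \right)} \right)} = 496320 + \frac{-65 + 1^{2} + 2 \left(-474\right) \left(-175 - 474\right)}{2 \left(-474\right)} = 496320 + \frac{1}{2} \left(- \frac{1}{474}\right) \left(-65 + 1 + 2 \left(-474\right) \left(-649\right)\right) = 496320 + \frac{1}{2} \left(- \frac{1}{474}\right) \left(-65 + 1 + 615252\right) = 496320 + \frac{1}{2} \left(- \frac{1}{474}\right) 615188 = 496320 - \frac{153797}{237} = \frac{117474043}{237}$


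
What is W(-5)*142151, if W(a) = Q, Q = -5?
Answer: -710755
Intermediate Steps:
W(a) = -5
W(-5)*142151 = -5*142151 = -710755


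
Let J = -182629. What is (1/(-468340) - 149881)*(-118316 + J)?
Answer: 4224982958025249/93668 ≈ 4.5106e+10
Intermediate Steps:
(1/(-468340) - 149881)*(-118316 + J) = (1/(-468340) - 149881)*(-118316 - 182629) = (-1/468340 - 149881)*(-300945) = -70195267541/468340*(-300945) = 4224982958025249/93668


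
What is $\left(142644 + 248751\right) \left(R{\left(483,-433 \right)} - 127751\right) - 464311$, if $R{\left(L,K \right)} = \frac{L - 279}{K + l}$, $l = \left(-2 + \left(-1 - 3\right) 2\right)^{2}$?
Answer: $- \frac{1850066848992}{37} \approx -5.0002 \cdot 10^{10}$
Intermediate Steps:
$l = 100$ ($l = \left(-2 - 8\right)^{2} = \left(-10\right)^{2} = 100$)
$R{\left(L,K \right)} = \frac{-279 + L}{100 + K}$ ($R{\left(L,K \right)} = \frac{L - 279}{K + 100} = \frac{-279 + L}{100 + K}$)
$\left(142644 + 248751\right) \left(R{\left(483,-433 \right)} - 127751\right) - 464311 = \left(142644 + 248751\right) \left(\frac{-279 + 483}{100 - 433} - 127751\right) - 464311 = 391395 \left(\frac{1}{-333} \cdot 204 - 127751\right) - 464311 = 391395 \left(\left(- \frac{1}{333}\right) 204 - 127751\right) - 464311 = 391395 \left(- \frac{68}{111} - 127751\right) - 464311 = 391395 \left(- \frac{14180429}{111}\right) - 464311 = - \frac{1850049669485}{37} - 464311 = - \frac{1850066848992}{37}$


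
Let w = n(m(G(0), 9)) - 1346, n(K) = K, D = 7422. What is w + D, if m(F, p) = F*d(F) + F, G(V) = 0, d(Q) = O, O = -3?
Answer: 6076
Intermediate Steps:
d(Q) = -3
m(F, p) = -2*F (m(F, p) = F*(-3) + F = -3*F + F = -2*F)
w = -1346 (w = -2*0 - 1346 = 0 - 1346 = -1346)
w + D = -1346 + 7422 = 6076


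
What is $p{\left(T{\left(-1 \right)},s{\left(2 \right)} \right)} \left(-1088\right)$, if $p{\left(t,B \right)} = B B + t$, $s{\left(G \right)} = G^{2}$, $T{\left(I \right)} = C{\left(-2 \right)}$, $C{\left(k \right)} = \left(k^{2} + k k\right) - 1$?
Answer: $-25024$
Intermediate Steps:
$C{\left(k \right)} = -1 + 2 k^{2}$ ($C{\left(k \right)} = \left(k^{2} + k^{2}\right) - 1 = 2 k^{2} - 1 = -1 + 2 k^{2}$)
$T{\left(I \right)} = 7$ ($T{\left(I \right)} = -1 + 2 \left(-2\right)^{2} = -1 + 2 \cdot 4 = -1 + 8 = 7$)
$p{\left(t,B \right)} = t + B^{2}$ ($p{\left(t,B \right)} = B^{2} + t = t + B^{2}$)
$p{\left(T{\left(-1 \right)},s{\left(2 \right)} \right)} \left(-1088\right) = \left(7 + \left(2^{2}\right)^{2}\right) \left(-1088\right) = \left(7 + 4^{2}\right) \left(-1088\right) = \left(7 + 16\right) \left(-1088\right) = 23 \left(-1088\right) = -25024$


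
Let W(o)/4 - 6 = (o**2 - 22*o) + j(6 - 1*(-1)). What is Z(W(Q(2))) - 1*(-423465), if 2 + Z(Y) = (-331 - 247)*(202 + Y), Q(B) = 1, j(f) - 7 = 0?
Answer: 325203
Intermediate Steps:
j(f) = 7 (j(f) = 7 + 0 = 7)
W(o) = 52 - 88*o + 4*o**2 (W(o) = 24 + 4*((o**2 - 22*o) + 7) = 24 + 4*(7 + o**2 - 22*o) = 24 + (28 - 88*o + 4*o**2) = 52 - 88*o + 4*o**2)
Z(Y) = -116758 - 578*Y (Z(Y) = -2 + (-331 - 247)*(202 + Y) = -2 - 578*(202 + Y) = -2 + (-116756 - 578*Y) = -116758 - 578*Y)
Z(W(Q(2))) - 1*(-423465) = (-116758 - 578*(52 - 88*1 + 4*1**2)) - 1*(-423465) = (-116758 - 578*(52 - 88 + 4*1)) + 423465 = (-116758 - 578*(52 - 88 + 4)) + 423465 = (-116758 - 578*(-32)) + 423465 = (-116758 + 18496) + 423465 = -98262 + 423465 = 325203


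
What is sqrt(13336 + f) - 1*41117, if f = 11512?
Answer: -41117 + 4*sqrt(1553) ≈ -40959.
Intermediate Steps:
sqrt(13336 + f) - 1*41117 = sqrt(13336 + 11512) - 1*41117 = sqrt(24848) - 41117 = 4*sqrt(1553) - 41117 = -41117 + 4*sqrt(1553)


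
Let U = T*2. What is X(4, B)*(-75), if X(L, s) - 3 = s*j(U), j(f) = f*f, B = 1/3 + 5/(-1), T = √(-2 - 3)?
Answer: -7225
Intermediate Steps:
T = I*√5 (T = √(-5) = I*√5 ≈ 2.2361*I)
B = -14/3 (B = 1*(⅓) + 5*(-1) = ⅓ - 5 = -14/3 ≈ -4.6667)
U = 2*I*√5 (U = (I*√5)*2 = 2*I*√5 ≈ 4.4721*I)
j(f) = f²
X(L, s) = 3 - 20*s (X(L, s) = 3 + s*(2*I*√5)² = 3 + s*(-20) = 3 - 20*s)
X(4, B)*(-75) = (3 - 20*(-14/3))*(-75) = (3 + 280/3)*(-75) = (289/3)*(-75) = -7225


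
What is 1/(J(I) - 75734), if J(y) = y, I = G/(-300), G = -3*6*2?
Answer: -25/1893347 ≈ -1.3204e-5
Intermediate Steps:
G = -36 (G = -18*2 = -36)
I = 3/25 (I = -36/(-300) = -36*(-1/300) = 3/25 ≈ 0.12000)
1/(J(I) - 75734) = 1/(3/25 - 75734) = 1/(-1893347/25) = -25/1893347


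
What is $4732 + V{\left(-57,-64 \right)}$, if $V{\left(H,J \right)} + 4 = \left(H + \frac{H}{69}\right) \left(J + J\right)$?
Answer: $\frac{278984}{23} \approx 12130.0$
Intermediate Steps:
$V{\left(H,J \right)} = -4 + \frac{140 H J}{69}$ ($V{\left(H,J \right)} = -4 + \left(H + \frac{H}{69}\right) \left(J + J\right) = -4 + \left(H + H \frac{1}{69}\right) 2 J = -4 + \left(H + \frac{H}{69}\right) 2 J = -4 + \frac{70 H}{69} \cdot 2 J = -4 + \frac{140 H J}{69}$)
$4732 + V{\left(-57,-64 \right)} = 4732 - \left(4 + \frac{2660}{23} \left(-64\right)\right) = 4732 + \left(-4 + \frac{170240}{23}\right) = 4732 + \frac{170148}{23} = \frac{278984}{23}$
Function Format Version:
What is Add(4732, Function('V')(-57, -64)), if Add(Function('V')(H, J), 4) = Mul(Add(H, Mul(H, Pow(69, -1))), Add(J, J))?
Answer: Rational(278984, 23) ≈ 12130.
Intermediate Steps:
Function('V')(H, J) = Add(-4, Mul(Rational(140, 69), H, J)) (Function('V')(H, J) = Add(-4, Mul(Add(H, Mul(H, Pow(69, -1))), Add(J, J))) = Add(-4, Mul(Add(H, Mul(H, Rational(1, 69))), Mul(2, J))) = Add(-4, Mul(Add(H, Mul(Rational(1, 69), H)), Mul(2, J))) = Add(-4, Mul(Mul(Rational(70, 69), H), Mul(2, J))) = Add(-4, Mul(Rational(140, 69), H, J)))
Add(4732, Function('V')(-57, -64)) = Add(4732, Add(-4, Mul(Rational(140, 69), -57, -64))) = Add(4732, Add(-4, Rational(170240, 23))) = Add(4732, Rational(170148, 23)) = Rational(278984, 23)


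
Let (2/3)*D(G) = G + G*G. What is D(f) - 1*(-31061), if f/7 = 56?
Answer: 262145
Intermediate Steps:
f = 392 (f = 7*56 = 392)
D(G) = 3*G/2 + 3*G²/2 (D(G) = 3*(G + G*G)/2 = 3*(G + G²)/2 = 3*G/2 + 3*G²/2)
D(f) - 1*(-31061) = (3/2)*392*(1 + 392) - 1*(-31061) = (3/2)*392*393 + 31061 = 231084 + 31061 = 262145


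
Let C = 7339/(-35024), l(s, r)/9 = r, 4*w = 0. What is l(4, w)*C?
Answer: 0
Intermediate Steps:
w = 0 (w = (¼)*0 = 0)
l(s, r) = 9*r
C = -7339/35024 (C = 7339*(-1/35024) = -7339/35024 ≈ -0.20954)
l(4, w)*C = (9*0)*(-7339/35024) = 0*(-7339/35024) = 0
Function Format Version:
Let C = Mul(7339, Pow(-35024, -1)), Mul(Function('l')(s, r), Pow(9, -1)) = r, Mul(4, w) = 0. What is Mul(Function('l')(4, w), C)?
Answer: 0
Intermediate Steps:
w = 0 (w = Mul(Rational(1, 4), 0) = 0)
Function('l')(s, r) = Mul(9, r)
C = Rational(-7339, 35024) (C = Mul(7339, Rational(-1, 35024)) = Rational(-7339, 35024) ≈ -0.20954)
Mul(Function('l')(4, w), C) = Mul(Mul(9, 0), Rational(-7339, 35024)) = Mul(0, Rational(-7339, 35024)) = 0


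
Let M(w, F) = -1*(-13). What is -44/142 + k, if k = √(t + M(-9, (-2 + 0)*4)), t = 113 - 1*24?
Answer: -22/71 + √102 ≈ 9.7896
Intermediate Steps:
M(w, F) = 13
t = 89 (t = 113 - 24 = 89)
k = √102 (k = √(89 + 13) = √102 ≈ 10.100)
-44/142 + k = -44/142 + √102 = (1/142)*(-44) + √102 = -22/71 + √102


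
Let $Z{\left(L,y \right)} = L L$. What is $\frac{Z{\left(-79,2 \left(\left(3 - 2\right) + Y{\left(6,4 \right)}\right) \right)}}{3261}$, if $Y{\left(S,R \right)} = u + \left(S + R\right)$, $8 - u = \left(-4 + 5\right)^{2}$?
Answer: $\frac{6241}{3261} \approx 1.9138$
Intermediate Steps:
$u = 7$ ($u = 8 - \left(-4 + 5\right)^{2} = 8 - 1^{2} = 8 - 1 = 7$)
$Y{\left(S,R \right)} = 7 + R + S$ ($Y{\left(S,R \right)} = 7 + \left(S + R\right) = 7 + \left(R + S\right) = 7 + R + S$)
$Z{\left(L,y \right)} = L^{2}$
$\frac{Z{\left(-79,2 \left(\left(3 - 2\right) + Y{\left(6,4 \right)}\right) \right)}}{3261} = \frac{\left(-79\right)^{2}}{3261} = 6241 \cdot \frac{1}{3261} = \frac{6241}{3261}$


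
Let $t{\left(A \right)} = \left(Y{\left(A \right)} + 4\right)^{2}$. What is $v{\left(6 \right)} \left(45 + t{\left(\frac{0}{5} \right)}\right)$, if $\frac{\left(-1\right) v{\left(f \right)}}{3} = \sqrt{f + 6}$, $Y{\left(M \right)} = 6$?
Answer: $- 870 \sqrt{3} \approx -1506.9$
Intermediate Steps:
$t{\left(A \right)} = 100$ ($t{\left(A \right)} = \left(6 + 4\right)^{2} = 10^{2} = 100$)
$v{\left(f \right)} = - 3 \sqrt{6 + f}$ ($v{\left(f \right)} = - 3 \sqrt{f + 6} = - 3 \sqrt{6 + f}$)
$v{\left(6 \right)} \left(45 + t{\left(\frac{0}{5} \right)}\right) = - 3 \sqrt{6 + 6} \left(45 + 100\right) = - 3 \sqrt{12} \cdot 145 = - 3 \cdot 2 \sqrt{3} \cdot 145 = - 6 \sqrt{3} \cdot 145 = - 870 \sqrt{3}$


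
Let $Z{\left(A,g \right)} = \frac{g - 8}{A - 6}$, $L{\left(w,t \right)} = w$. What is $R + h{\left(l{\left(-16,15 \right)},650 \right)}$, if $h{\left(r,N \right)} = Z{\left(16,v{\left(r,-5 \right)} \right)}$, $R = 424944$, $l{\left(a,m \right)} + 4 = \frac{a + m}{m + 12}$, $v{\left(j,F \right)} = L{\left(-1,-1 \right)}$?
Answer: $\frac{4249431}{10} \approx 4.2494 \cdot 10^{5}$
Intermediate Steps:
$v{\left(j,F \right)} = -1$
$l{\left(a,m \right)} = -4 + \frac{a + m}{12 + m}$ ($l{\left(a,m \right)} = -4 + \frac{a + m}{m + 12} = -4 + \frac{a + m}{12 + m}$)
$Z{\left(A,g \right)} = \frac{-8 + g}{-6 + A}$
$h{\left(r,N \right)} = - \frac{9}{10}$ ($h{\left(r,N \right)} = \frac{-8 - 1}{-6 + 16} = \frac{1}{10} \left(-9\right) = - \frac{9}{10}$)
$R + h{\left(l{\left(-16,15 \right)},650 \right)} = 424944 - \frac{9}{10} = \frac{4249431}{10}$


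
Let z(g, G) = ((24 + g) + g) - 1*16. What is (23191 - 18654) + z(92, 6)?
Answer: 4729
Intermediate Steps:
z(g, G) = 8 + 2*g (z(g, G) = (24 + 2*g) - 16 = 8 + 2*g)
(23191 - 18654) + z(92, 6) = (23191 - 18654) + (8 + 2*92) = 4537 + (8 + 184) = 4537 + 192 = 4729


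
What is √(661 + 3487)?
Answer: 2*√1037 ≈ 64.405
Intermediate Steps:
√(661 + 3487) = √4148 = 2*√1037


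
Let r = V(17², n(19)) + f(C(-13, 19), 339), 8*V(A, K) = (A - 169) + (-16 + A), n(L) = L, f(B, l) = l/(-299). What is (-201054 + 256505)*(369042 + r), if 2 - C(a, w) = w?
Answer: 48955650574809/2392 ≈ 2.0466e+10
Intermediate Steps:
C(a, w) = 2 - w
f(B, l) = -l/299 (f(B, l) = l*(-1/299) = -l/299)
V(A, K) = -185/8 + A/4 (V(A, K) = ((A - 169) + (-16 + A))/8 = ((-169 + A) + (-16 + A))/8 = (-185 + 2*A)/8 = -185/8 + A/4)
r = 114795/2392 (r = (-185/8 + (¼)*17²) - 1/299*339 = (-185/8 + (¼)*289) - 339/299 = (-185/8 + 289/4) - 339/299 = 393/8 - 339/299 = 114795/2392 ≈ 47.991)
(-201054 + 256505)*(369042 + r) = (-201054 + 256505)*(369042 + 114795/2392) = 55451*(882863259/2392) = 48955650574809/2392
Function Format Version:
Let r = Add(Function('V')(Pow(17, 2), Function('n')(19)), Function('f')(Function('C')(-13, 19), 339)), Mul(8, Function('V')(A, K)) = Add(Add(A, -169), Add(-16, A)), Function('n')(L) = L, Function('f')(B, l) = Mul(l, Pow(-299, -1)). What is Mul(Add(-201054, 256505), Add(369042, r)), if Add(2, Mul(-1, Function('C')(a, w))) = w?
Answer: Rational(48955650574809, 2392) ≈ 2.0466e+10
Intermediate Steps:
Function('C')(a, w) = Add(2, Mul(-1, w))
Function('f')(B, l) = Mul(Rational(-1, 299), l) (Function('f')(B, l) = Mul(l, Rational(-1, 299)) = Mul(Rational(-1, 299), l))
Function('V')(A, K) = Add(Rational(-185, 8), Mul(Rational(1, 4), A)) (Function('V')(A, K) = Mul(Rational(1, 8), Add(Add(A, -169), Add(-16, A))) = Mul(Rational(1, 8), Add(Add(-169, A), Add(-16, A))) = Mul(Rational(1, 8), Add(-185, Mul(2, A))) = Add(Rational(-185, 8), Mul(Rational(1, 4), A)))
r = Rational(114795, 2392) (r = Add(Add(Rational(-185, 8), Mul(Rational(1, 4), Pow(17, 2))), Mul(Rational(-1, 299), 339)) = Add(Add(Rational(-185, 8), Mul(Rational(1, 4), 289)), Rational(-339, 299)) = Add(Add(Rational(-185, 8), Rational(289, 4)), Rational(-339, 299)) = Add(Rational(393, 8), Rational(-339, 299)) = Rational(114795, 2392) ≈ 47.991)
Mul(Add(-201054, 256505), Add(369042, r)) = Mul(Add(-201054, 256505), Add(369042, Rational(114795, 2392))) = Mul(55451, Rational(882863259, 2392)) = Rational(48955650574809, 2392)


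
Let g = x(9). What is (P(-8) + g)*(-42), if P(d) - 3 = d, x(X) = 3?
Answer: 84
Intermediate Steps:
P(d) = 3 + d
g = 3
(P(-8) + g)*(-42) = ((3 - 8) + 3)*(-42) = (-5 + 3)*(-42) = -2*(-42) = 84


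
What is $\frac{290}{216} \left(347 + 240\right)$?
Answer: $\frac{85115}{108} \approx 788.1$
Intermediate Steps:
$\frac{290}{216} \left(347 + 240\right) = 290 \cdot \frac{1}{216} \cdot 587 = \frac{145}{108} \cdot 587 = \frac{85115}{108}$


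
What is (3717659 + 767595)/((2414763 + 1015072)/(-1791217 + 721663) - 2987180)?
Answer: -4797221356716/3194953747555 ≈ -1.5015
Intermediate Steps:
(3717659 + 767595)/((2414763 + 1015072)/(-1791217 + 721663) - 2987180) = 4485254/(3429835/(-1069554) - 2987180) = 4485254/(3429835*(-1/1069554) - 2987180) = 4485254/(-3429835/1069554 - 2987180) = 4485254/(-3194953747555/1069554) = 4485254*(-1069554/3194953747555) = -4797221356716/3194953747555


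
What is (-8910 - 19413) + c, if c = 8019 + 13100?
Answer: -7204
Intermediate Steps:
c = 21119
(-8910 - 19413) + c = (-8910 - 19413) + 21119 = -28323 + 21119 = -7204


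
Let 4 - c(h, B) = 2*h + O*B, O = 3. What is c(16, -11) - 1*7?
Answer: -2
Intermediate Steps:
c(h, B) = 4 - 3*B - 2*h (c(h, B) = 4 - (2*h + 3*B) = 4 + (-3*B - 2*h) = 4 - 3*B - 2*h)
c(16, -11) - 1*7 = (4 - 3*(-11) - 2*16) - 1*7 = (4 + 33 - 32) - 7 = 5 - 7 = -2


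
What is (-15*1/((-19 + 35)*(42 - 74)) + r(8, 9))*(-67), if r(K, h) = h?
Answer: -309741/512 ≈ -604.96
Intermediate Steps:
(-15*1/((-19 + 35)*(42 - 74)) + r(8, 9))*(-67) = (-15*1/((-19 + 35)*(42 - 74)) + 9)*(-67) = (-15/(16*(-32)) + 9)*(-67) = (-15/(-512) + 9)*(-67) = (-15*(-1/512) + 9)*(-67) = (15/512 + 9)*(-67) = (4623/512)*(-67) = -309741/512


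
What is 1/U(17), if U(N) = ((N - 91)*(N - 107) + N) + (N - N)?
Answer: 1/6677 ≈ 0.00014977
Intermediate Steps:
U(N) = N + (-107 + N)*(-91 + N) (U(N) = ((-91 + N)*(-107 + N) + N) + 0 = ((-107 + N)*(-91 + N) + N) + 0 = (N + (-107 + N)*(-91 + N)) + 0 = N + (-107 + N)*(-91 + N))
1/U(17) = 1/(9737 + 17² - 197*17) = 1/(9737 + 289 - 3349) = 1/6677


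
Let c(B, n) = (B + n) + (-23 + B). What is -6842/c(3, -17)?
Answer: 3421/17 ≈ 201.24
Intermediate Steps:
c(B, n) = -23 + n + 2*B
-6842/c(3, -17) = -6842/(-23 - 17 + 2*3) = -6842/(-23 - 17 + 6) = -6842/(-34) = -6842*(-1/34) = 3421/17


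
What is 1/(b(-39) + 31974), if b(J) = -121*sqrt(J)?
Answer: 10658/340969225 + 121*I*sqrt(39)/1022907675 ≈ 3.1258e-5 + 7.3872e-7*I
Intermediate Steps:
1/(b(-39) + 31974) = 1/(-121*I*sqrt(39) + 31974) = 1/(31974 - 121*I*sqrt(39))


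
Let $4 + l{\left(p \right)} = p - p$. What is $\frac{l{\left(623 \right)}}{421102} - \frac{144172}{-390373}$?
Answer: $\frac{30354778026}{82193425523} \approx 0.36931$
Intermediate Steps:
$l{\left(p \right)} = -4$ ($l{\left(p \right)} = -4 + \left(p - p\right) = -4 + 0 = -4$)
$\frac{l{\left(623 \right)}}{421102} - \frac{144172}{-390373} = - \frac{4}{421102} - \frac{144172}{-390373} = \left(-4\right) \frac{1}{421102} - - \frac{144172}{390373} = - \frac{2}{210551} + \frac{144172}{390373} = \frac{30354778026}{82193425523}$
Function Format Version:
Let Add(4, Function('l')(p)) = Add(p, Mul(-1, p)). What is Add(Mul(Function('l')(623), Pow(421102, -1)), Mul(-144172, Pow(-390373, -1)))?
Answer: Rational(30354778026, 82193425523) ≈ 0.36931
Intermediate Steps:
Function('l')(p) = -4 (Function('l')(p) = Add(-4, Add(p, Mul(-1, p))) = Add(-4, 0) = -4)
Add(Mul(Function('l')(623), Pow(421102, -1)), Mul(-144172, Pow(-390373, -1))) = Add(Mul(-4, Pow(421102, -1)), Mul(-144172, Pow(-390373, -1))) = Add(Mul(-4, Rational(1, 421102)), Mul(-144172, Rational(-1, 390373))) = Add(Rational(-2, 210551), Rational(144172, 390373)) = Rational(30354778026, 82193425523)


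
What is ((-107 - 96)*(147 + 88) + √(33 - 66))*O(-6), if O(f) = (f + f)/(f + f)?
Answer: -47705 + I*√33 ≈ -47705.0 + 5.7446*I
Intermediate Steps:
O(f) = 1 (O(f) = (2*f)/((2*f)) = (2*f)*(1/(2*f)) = 1)
((-107 - 96)*(147 + 88) + √(33 - 66))*O(-6) = ((-107 - 96)*(147 + 88) + √(33 - 66))*1 = (-203*235 + √(-33))*1 = (-47705 + I*√33)*1 = -47705 + I*√33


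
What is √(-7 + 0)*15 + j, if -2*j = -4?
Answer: 2 + 15*I*√7 ≈ 2.0 + 39.686*I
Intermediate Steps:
j = 2 (j = -½*(-4) = 2)
√(-7 + 0)*15 + j = √(-7 + 0)*15 + 2 = √(-7)*15 + 2 = (I*√7)*15 + 2 = 15*I*√7 + 2 = 2 + 15*I*√7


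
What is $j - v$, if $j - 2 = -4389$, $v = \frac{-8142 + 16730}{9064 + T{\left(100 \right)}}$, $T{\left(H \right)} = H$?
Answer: $- \frac{10052764}{2291} \approx -4387.9$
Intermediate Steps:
$v = \frac{2147}{2291}$ ($v = \frac{-8142 + 16730}{9064 + 100} = \frac{8588}{9164} = 8588 \cdot \frac{1}{9164} = \frac{2147}{2291} \approx 0.93715$)
$j = -4387$ ($j = 2 - 4389 = -4387$)
$j - v = -4387 - \frac{2147}{2291} = - \frac{10052764}{2291}$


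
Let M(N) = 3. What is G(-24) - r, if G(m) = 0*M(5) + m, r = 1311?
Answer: -1335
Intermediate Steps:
G(m) = m (G(m) = 0*3 + m = 0 + m = m)
G(-24) - r = -24 - 1*1311 = -24 - 1311 = -1335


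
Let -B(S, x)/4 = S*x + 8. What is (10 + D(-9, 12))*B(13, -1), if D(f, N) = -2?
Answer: 160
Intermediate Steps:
B(S, x) = -32 - 4*S*x (B(S, x) = -4*(S*x + 8) = -4*(8 + S*x) = -32 - 4*S*x)
(10 + D(-9, 12))*B(13, -1) = (10 - 2)*(-32 - 4*13*(-1)) = 8*(-32 + 52) = 8*20 = 160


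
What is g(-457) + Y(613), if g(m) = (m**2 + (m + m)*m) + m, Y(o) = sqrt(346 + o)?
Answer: 626090 + sqrt(959) ≈ 6.2612e+5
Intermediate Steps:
g(m) = m + 3*m**2 (g(m) = (m**2 + (2*m)*m) + m = (m**2 + 2*m**2) + m = 3*m**2 + m = m + 3*m**2)
g(-457) + Y(613) = -457*(1 + 3*(-457)) + sqrt(346 + 613) = -457*(1 - 1371) + sqrt(959) = -457*(-1370) + sqrt(959) = 626090 + sqrt(959)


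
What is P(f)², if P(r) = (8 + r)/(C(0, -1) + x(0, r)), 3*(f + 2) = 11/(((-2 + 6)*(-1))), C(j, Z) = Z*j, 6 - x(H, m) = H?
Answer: 3721/5184 ≈ 0.71779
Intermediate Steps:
x(H, m) = 6 - H
f = -35/12 (f = -2 + (11/(((-2 + 6)*(-1))))/3 = -2 + (11/((4*(-1))))/3 = -2 + (11/(-4))/3 = -2 + (11*(-¼))/3 = -2 + (⅓)*(-11/4) = -2 - 11/12 = -35/12 ≈ -2.9167)
P(r) = 4/3 + r/6 (P(r) = (8 + r)/(-1*0 + (6 - 1*0)) = (8 + r)/(0 + (6 + 0)) = (8 + r)/(0 + 6) = (8 + r)/6 = (8 + r)*(⅙) = 4/3 + r/6)
P(f)² = (4/3 + (⅙)*(-35/12))² = (4/3 - 35/72)² = (61/72)² = 3721/5184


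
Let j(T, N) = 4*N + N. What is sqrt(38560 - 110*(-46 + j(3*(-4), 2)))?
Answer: 2*sqrt(10630) ≈ 206.20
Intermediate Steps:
j(T, N) = 5*N
sqrt(38560 - 110*(-46 + j(3*(-4), 2))) = sqrt(38560 - 110*(-46 + 5*2)) = sqrt(38560 - 110*(-46 + 10)) = sqrt(38560 - 110*(-36)) = sqrt(38560 + 3960) = sqrt(42520) = 2*sqrt(10630)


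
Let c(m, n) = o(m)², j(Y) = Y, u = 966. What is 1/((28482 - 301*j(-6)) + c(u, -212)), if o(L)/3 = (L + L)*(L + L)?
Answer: 1/125392337358672 ≈ 7.9750e-15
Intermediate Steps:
o(L) = 12*L² (o(L) = 3*((L + L)*(L + L)) = 3*((2*L)*(2*L)) = 3*(4*L²) = 12*L²)
c(m, n) = 144*m⁴ (c(m, n) = (12*m²)² = 144*m⁴)
1/((28482 - 301*j(-6)) + c(u, -212)) = 1/((28482 - 301*(-6)) + 144*966⁴) = 1/((28482 - 1*(-1806)) + 144*870780120336) = 1/((28482 + 1806) + 125392337328384) = 1/(30288 + 125392337328384) = 1/125392337358672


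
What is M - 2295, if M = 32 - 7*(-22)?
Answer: -2109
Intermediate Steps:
M = 186 (M = 32 + 154 = 186)
M - 2295 = 186 - 2295 = -2109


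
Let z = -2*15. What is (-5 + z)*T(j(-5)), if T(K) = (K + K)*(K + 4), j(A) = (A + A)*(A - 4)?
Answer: -592200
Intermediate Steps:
j(A) = 2*A*(-4 + A) (j(A) = (2*A)*(-4 + A) = 2*A*(-4 + A))
T(K) = 2*K*(4 + K) (T(K) = (2*K)*(4 + K) = 2*K*(4 + K))
z = -30
(-5 + z)*T(j(-5)) = (-5 - 30)*(2*(2*(-5)*(-4 - 5))*(4 + 2*(-5)*(-4 - 5))) = -70*2*(-5)*(-9)*(4 + 2*(-5)*(-9)) = -70*90*(4 + 90) = -70*90*94 = -35*16920 = -592200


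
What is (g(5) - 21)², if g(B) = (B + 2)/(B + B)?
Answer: 41209/100 ≈ 412.09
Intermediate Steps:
g(B) = (2 + B)/(2*B) (g(B) = (2 + B)/((2*B)) = (2 + B)*(1/(2*B)) = (2 + B)/(2*B))
(g(5) - 21)² = ((½)*(2 + 5)/5 - 21)² = ((½)*(⅕)*7 - 21)² = (7/10 - 21)² = (-203/10)² = 41209/100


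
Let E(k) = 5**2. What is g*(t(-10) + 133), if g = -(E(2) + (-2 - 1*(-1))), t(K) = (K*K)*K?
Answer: 20808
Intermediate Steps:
E(k) = 25
t(K) = K**3 (t(K) = K**2*K = K**3)
g = -24 (g = -(25 + (-2 - 1*(-1))) = -(25 + (-2 + 1)) = -(25 - 1) = -1*24 = -24)
g*(t(-10) + 133) = -24*((-10)**3 + 133) = -24*(-1000 + 133) = -24*(-867) = 20808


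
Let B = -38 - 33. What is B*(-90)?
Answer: 6390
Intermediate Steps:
B = -71
B*(-90) = -71*(-90) = 6390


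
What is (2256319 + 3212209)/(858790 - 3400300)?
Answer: -2734264/1270755 ≈ -2.1517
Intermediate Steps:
(2256319 + 3212209)/(858790 - 3400300) = 5468528/(-2541510) = 5468528*(-1/2541510) = -2734264/1270755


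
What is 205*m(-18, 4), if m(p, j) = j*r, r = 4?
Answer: 3280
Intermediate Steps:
m(p, j) = 4*j (m(p, j) = j*4 = 4*j)
205*m(-18, 4) = 205*(4*4) = 205*16 = 3280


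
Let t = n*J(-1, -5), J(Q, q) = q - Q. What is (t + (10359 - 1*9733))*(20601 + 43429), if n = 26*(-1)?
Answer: 46741900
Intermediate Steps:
n = -26
t = 104 (t = -26*(-5 - 1*(-1)) = -26*(-5 + 1) = -26*(-4) = 104)
(t + (10359 - 1*9733))*(20601 + 43429) = (104 + (10359 - 1*9733))*(20601 + 43429) = (104 + (10359 - 9733))*64030 = (104 + 626)*64030 = 730*64030 = 46741900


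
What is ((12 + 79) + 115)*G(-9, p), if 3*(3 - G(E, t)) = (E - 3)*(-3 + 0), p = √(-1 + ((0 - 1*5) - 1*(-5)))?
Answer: -1854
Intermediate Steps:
p = I (p = √(-1 + ((0 - 5) + 5)) = √(-1 + (-5 + 5)) = √(-1 + 0) = √(-1) = I ≈ 1.0*I)
G(E, t) = E (G(E, t) = 3 - (E - 3)*(-3 + 0)/3 = 3 - (-3 + E)*(-3)/3 = 3 - (9 - 3*E)/3 = 3 + (-3 + E) = E)
((12 + 79) + 115)*G(-9, p) = ((12 + 79) + 115)*(-9) = (91 + 115)*(-9) = 206*(-9) = -1854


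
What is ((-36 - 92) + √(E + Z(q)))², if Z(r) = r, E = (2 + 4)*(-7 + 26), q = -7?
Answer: (128 - √107)² ≈ 13843.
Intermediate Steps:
E = 114 (E = 6*19 = 114)
((-36 - 92) + √(E + Z(q)))² = ((-36 - 92) + √(114 - 7))² = (-128 + √107)²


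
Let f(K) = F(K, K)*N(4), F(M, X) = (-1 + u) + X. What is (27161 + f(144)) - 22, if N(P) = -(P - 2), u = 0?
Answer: 26853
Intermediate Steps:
F(M, X) = -1 + X (F(M, X) = (-1 + 0) + X = -1 + X)
N(P) = 2 - P (N(P) = -(-2 + P) = 2 - P)
f(K) = 2 - 2*K (f(K) = (-1 + K)*(2 - 1*4) = (-1 + K)*(2 - 4) = (-1 + K)*(-2) = 2 - 2*K)
(27161 + f(144)) - 22 = (27161 + (2 - 2*144)) - 22 = (27161 + (2 - 288)) - 22 = (27161 - 286) - 22 = 26875 - 22 = 26853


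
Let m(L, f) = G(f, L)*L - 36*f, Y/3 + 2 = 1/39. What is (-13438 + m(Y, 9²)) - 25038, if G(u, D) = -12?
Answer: -537172/13 ≈ -41321.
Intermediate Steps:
Y = -77/13 (Y = -6 + 3/39 = -6 + 3*(1/39) = -6 + 1/13 = -77/13 ≈ -5.9231)
m(L, f) = -36*f - 12*L (m(L, f) = -12*L - 36*f = -36*f - 12*L)
(-13438 + m(Y, 9²)) - 25038 = (-13438 + (-36*9² - 12*(-77/13))) - 25038 = (-13438 + (-36*81 + 924/13)) - 25038 = (-13438 + (-2916 + 924/13)) - 25038 = (-13438 - 36984/13) - 25038 = -211678/13 - 25038 = -537172/13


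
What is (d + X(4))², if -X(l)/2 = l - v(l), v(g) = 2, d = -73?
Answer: 5929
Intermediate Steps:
X(l) = 4 - 2*l (X(l) = -2*(l - 1*2) = -2*(l - 2) = -2*(-2 + l) = 4 - 2*l)
(d + X(4))² = (-73 + (4 - 2*4))² = (-73 + (4 - 8))² = (-73 - 4)² = (-77)² = 5929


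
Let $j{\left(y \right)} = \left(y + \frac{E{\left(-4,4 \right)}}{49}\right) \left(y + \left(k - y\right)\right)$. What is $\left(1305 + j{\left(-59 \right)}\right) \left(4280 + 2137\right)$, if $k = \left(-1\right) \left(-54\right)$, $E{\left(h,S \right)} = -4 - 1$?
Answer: $- \frac{593181063}{49} \approx -1.2106 \cdot 10^{7}$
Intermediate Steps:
$E{\left(h,S \right)} = -5$ ($E{\left(h,S \right)} = -4 - 1 = -5$)
$k = 54$
$j{\left(y \right)} = - \frac{270}{49} + 54 y$ ($j{\left(y \right)} = \left(y - \frac{5}{49}\right) \left(y - \left(-54 + y\right)\right) = \left(y - \frac{5}{49}\right) 54 = \left(- \frac{5}{49} + y\right) 54 = - \frac{270}{49} + 54 y$)
$\left(1305 + j{\left(-59 \right)}\right) \left(4280 + 2137\right) = \left(1305 + \left(- \frac{270}{49} + 54 \left(-59\right)\right)\right) \left(4280 + 2137\right) = \left(1305 - \frac{156384}{49}\right) 6417 = \left(- \frac{92439}{49}\right) 6417 = - \frac{593181063}{49}$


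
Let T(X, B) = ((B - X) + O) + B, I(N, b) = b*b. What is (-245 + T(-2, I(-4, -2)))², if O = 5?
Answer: 52900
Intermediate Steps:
I(N, b) = b²
T(X, B) = 5 - X + 2*B (T(X, B) = ((B - X) + 5) + B = (5 + B - X) + B = 5 - X + 2*B)
(-245 + T(-2, I(-4, -2)))² = (-245 + (5 - 1*(-2) + 2*(-2)²))² = (-245 + (5 + 2 + 2*4))² = (-245 + (5 + 2 + 8))² = (-245 + 15)² = (-230)² = 52900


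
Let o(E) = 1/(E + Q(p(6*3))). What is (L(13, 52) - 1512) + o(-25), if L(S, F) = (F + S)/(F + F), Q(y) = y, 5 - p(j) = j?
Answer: -229733/152 ≈ -1511.4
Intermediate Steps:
p(j) = 5 - j
o(E) = 1/(-13 + E) (o(E) = 1/(E + (5 - 6*3)) = 1/(E + (5 - 1*18)) = 1/(E + (5 - 18)) = 1/(E - 13) = 1/(-13 + E))
L(S, F) = (F + S)/(2*F) (L(S, F) = (F + S)/((2*F)) = (F + S)*(1/(2*F)) = (F + S)/(2*F))
(L(13, 52) - 1512) + o(-25) = ((½)*(52 + 13)/52 - 1512) + 1/(-13 - 25) = ((½)*(1/52)*65 - 1512) + 1/(-38) = (5/8 - 1512) - 1/38 = -12091/8 - 1/38 = -229733/152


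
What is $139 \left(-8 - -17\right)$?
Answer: $1251$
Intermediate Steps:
$139 \left(-8 - -17\right) = 139 \left(-8 + 17\right) = 139 \cdot 9 = 1251$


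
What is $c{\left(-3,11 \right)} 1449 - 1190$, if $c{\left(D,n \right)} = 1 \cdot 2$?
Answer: $1708$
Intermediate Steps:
$c{\left(D,n \right)} = 2$
$c{\left(-3,11 \right)} 1449 - 1190 = 2 \cdot 1449 - 1190 = 2898 - 1190 = 1708$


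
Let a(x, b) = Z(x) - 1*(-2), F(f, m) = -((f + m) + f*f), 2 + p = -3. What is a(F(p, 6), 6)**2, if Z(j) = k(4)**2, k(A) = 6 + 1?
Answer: 2601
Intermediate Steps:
k(A) = 7
p = -5 (p = -2 - 3 = -5)
Z(j) = 49 (Z(j) = 7**2 = 49)
F(f, m) = -f - m - f**2 (F(f, m) = -((f + m) + f**2) = -(f + m + f**2) = -f - m - f**2)
a(x, b) = 51 (a(x, b) = 49 - 1*(-2) = 49 + 2 = 51)
a(F(p, 6), 6)**2 = 51**2 = 2601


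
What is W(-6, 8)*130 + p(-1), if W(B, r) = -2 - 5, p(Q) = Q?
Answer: -911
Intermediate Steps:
W(B, r) = -7
W(-6, 8)*130 + p(-1) = -7*130 - 1 = -910 - 1 = -911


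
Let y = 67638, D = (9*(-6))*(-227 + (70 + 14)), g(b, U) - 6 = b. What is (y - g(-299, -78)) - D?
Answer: 60209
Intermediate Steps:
g(b, U) = 6 + b
D = 7722 (D = -54*(-227 + 84) = -54*(-143) = 7722)
(y - g(-299, -78)) - D = (67638 - (6 - 299)) - 1*7722 = (67638 - 1*(-293)) - 7722 = (67638 + 293) - 7722 = 67931 - 7722 = 60209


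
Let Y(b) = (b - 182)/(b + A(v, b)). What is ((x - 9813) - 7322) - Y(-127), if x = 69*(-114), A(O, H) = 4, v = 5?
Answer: -1025144/41 ≈ -25004.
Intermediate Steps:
x = -7866
Y(b) = (-182 + b)/(4 + b) (Y(b) = (b - 182)/(b + 4) = (-182 + b)/(4 + b))
((x - 9813) - 7322) - Y(-127) = ((-7866 - 9813) - 7322) - (-182 - 127)/(4 - 127) = (-17679 - 7322) - (-309)/(-123) = -25001 - (-1)*(-309)/123 = -25001 - 1*103/41 = -25001 - 103/41 = -1025144/41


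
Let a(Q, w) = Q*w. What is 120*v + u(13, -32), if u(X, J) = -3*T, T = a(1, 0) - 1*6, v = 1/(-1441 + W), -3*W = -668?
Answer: 13086/731 ≈ 17.901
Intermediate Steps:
W = 668/3 (W = -⅓*(-668) = 668/3 ≈ 222.67)
v = -3/3655 (v = 1/(-1441 + 668/3) = 1/(-3655/3) = -3/3655 ≈ -0.00082079)
T = -6 (T = 1*0 - 1*6 = 0 - 6 = -6)
u(X, J) = 18 (u(X, J) = -3*(-6) = 18)
120*v + u(13, -32) = 120*(-3/3655) + 18 = -72/731 + 18 = 13086/731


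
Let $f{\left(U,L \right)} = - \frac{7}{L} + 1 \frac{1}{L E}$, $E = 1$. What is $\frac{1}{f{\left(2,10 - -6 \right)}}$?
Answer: $- \frac{8}{3} \approx -2.6667$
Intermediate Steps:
$f{\left(U,L \right)} = - \frac{6}{L}$ ($f{\left(U,L \right)} = - \frac{7}{L} + 1 \frac{1}{L 1} = - \frac{7}{L} + 1 \frac{1}{L} = - \frac{7}{L} + \frac{1}{L} = - \frac{6}{L}$)
$\frac{1}{f{\left(2,10 - -6 \right)}} = \frac{1}{\left(-6\right) \frac{1}{10 - -6}} = \frac{1}{\left(-6\right) \frac{1}{10 + 6}} = \frac{1}{\left(-6\right) \frac{1}{16}} = \frac{1}{- \frac{3}{8}} = - \frac{8}{3}$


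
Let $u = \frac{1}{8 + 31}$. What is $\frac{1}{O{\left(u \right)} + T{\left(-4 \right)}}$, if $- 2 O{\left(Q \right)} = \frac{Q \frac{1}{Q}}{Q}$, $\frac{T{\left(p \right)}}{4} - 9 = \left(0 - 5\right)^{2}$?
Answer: $\frac{2}{233} \approx 0.0085837$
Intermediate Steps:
$u = \frac{1}{39} \approx 0.025641$
$T{\left(p \right)} = 136$ ($T{\left(p \right)} = 36 + 4 \left(0 - 5\right)^{2} = 36 + 4 \left(-5\right)^{2} = 36 + 4 \cdot 25 = 36 + 100 = 136$)
$O{\left(Q \right)} = - \frac{1}{2 Q}$ ($O{\left(Q \right)} = - \frac{\frac{Q}{Q} \frac{1}{Q}}{2} = - \frac{1 \frac{1}{Q}}{2} = - \frac{1}{2 Q}$)
$\frac{1}{O{\left(u \right)} + T{\left(-4 \right)}} = \frac{1}{- \frac{\frac{1}{\frac{1}{39}}}{2} + 136} = \frac{1}{\left(- \frac{1}{2}\right) 39 + 136} = \frac{1}{- \frac{39}{2} + 136} = \frac{1}{\frac{233}{2}} = \frac{2}{233}$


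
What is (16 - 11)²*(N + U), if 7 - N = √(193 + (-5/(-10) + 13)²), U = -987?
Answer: -24500 - 25*√1501/2 ≈ -24984.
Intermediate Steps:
N = 7 - √1501/2 (N = 7 - √(193 + (-5/(-10) + 13)²) = 7 - √(193 + (-5*(-⅒) + 13)²) = 7 - √(193 + (½ + 13)²) = 7 - √(193 + (27/2)²) = 7 - √(193 + 729/4) = 7 - √(1501/4) = 7 - √1501/2 ≈ -12.371)
(16 - 11)²*(N + U) = (16 - 11)²*((7 - √1501/2) - 987) = 5²*(-980 - √1501/2) = 25*(-980 - √1501/2) = -24500 - 25*√1501/2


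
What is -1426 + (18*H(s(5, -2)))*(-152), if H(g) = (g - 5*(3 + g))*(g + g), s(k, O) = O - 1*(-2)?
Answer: -1426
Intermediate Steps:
s(k, O) = 2 + O (s(k, O) = O + 2 = 2 + O)
H(g) = 2*g*(-15 - 4*g) (H(g) = (g + (-15 - 5*g))*(2*g) = (-15 - 4*g)*(2*g) = 2*g*(-15 - 4*g))
-1426 + (18*H(s(5, -2)))*(-152) = -1426 + (18*(-2*(2 - 2)*(15 + 4*(2 - 2))))*(-152) = -1426 + (18*(-2*0*(15 + 4*0)))*(-152) = -1426 + (18*(-2*0*(15 + 0)))*(-152) = -1426 + (18*(-2*0*15))*(-152) = -1426 + (18*0)*(-152) = -1426 + 0*(-152) = -1426 + 0 = -1426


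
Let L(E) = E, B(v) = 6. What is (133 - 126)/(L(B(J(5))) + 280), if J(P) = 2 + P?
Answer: 7/286 ≈ 0.024476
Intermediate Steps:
(133 - 126)/(L(B(J(5))) + 280) = (133 - 126)/(6 + 280) = 7/286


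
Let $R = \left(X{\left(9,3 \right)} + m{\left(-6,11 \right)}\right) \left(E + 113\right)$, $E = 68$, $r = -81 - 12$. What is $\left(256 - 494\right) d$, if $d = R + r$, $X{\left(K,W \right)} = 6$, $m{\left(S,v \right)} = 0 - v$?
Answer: $237524$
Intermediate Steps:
$r = -93$ ($r = -81 - 12 = -93$)
$m{\left(S,v \right)} = - v$
$R = -905$ ($R = \left(6 - 11\right) \left(68 + 113\right) = \left(6 - 11\right) 181 = \left(-5\right) 181 = -905$)
$d = -998$ ($d = -905 - 93 = -998$)
$\left(256 - 494\right) d = \left(256 - 494\right) \left(-998\right) = \left(-238\right) \left(-998\right) = 237524$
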